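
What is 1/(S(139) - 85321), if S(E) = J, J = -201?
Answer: -1/85522 ≈ -1.1693e-5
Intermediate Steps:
S(E) = -201
1/(S(139) - 85321) = 1/(-201 - 85321) = 1/(-85522) = -1/85522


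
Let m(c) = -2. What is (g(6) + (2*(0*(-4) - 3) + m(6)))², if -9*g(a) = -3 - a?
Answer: 49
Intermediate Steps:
g(a) = ⅓ + a/9 (g(a) = -(-3 - a)/9 = ⅓ + a/9)
(g(6) + (2*(0*(-4) - 3) + m(6)))² = ((⅓ + (⅑)*6) + (2*(0*(-4) - 3) - 2))² = ((⅓ + ⅔) + (2*(0 - 3) - 2))² = (1 + (2*(-3) - 2))² = (1 + (-6 - 2))² = (1 - 8)² = (-7)² = 49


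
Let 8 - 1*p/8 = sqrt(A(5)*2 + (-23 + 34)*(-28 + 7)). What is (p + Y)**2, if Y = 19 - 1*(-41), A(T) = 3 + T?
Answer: 1616 - 1984*I*sqrt(215) ≈ 1616.0 - 29091.0*I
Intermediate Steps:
Y = 60 (Y = 19 + 41 = 60)
p = 64 - 8*I*sqrt(215) (p = 64 - 8*sqrt((3 + 5)*2 + (-23 + 34)*(-28 + 7)) = 64 - 8*sqrt(8*2 + 11*(-21)) = 64 - 8*sqrt(16 - 231) = 64 - 8*I*sqrt(215) ≈ 64.0 - 117.3*I)
(p + Y)**2 = ((64 - 8*I*sqrt(215)) + 60)**2 = (124 - 8*I*sqrt(215))**2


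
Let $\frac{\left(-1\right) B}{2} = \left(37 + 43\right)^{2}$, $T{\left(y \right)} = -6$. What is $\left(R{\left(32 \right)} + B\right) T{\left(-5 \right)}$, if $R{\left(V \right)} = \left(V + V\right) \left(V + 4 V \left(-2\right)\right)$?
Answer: $162816$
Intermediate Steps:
$B = -12800$ ($B = - 2 \left(37 + 43\right)^{2} = - 2 \cdot 80^{2} = \left(-2\right) 6400 = -12800$)
$R{\left(V \right)} = - 14 V^{2}$ ($R{\left(V \right)} = 2 V \left(V - 8 V\right) = 2 V \left(- 7 V\right) = - 14 V^{2}$)
$\left(R{\left(32 \right)} + B\right) T{\left(-5 \right)} = \left(- 14 \cdot 32^{2} - 12800\right) \left(-6\right) = \left(\left(-14\right) 1024 - 12800\right) \left(-6\right) = \left(-14336 - 12800\right) \left(-6\right) = \left(-27136\right) \left(-6\right) = 162816$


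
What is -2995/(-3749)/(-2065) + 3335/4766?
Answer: 5160849061/7379374142 ≈ 0.69936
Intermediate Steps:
-2995/(-3749)/(-2065) + 3335/4766 = -2995*(-1/3749)*(-1/2065) + 3335*(1/4766) = (2995/3749)*(-1/2065) + 3335/4766 = -599/1548337 + 3335/4766 = 5160849061/7379374142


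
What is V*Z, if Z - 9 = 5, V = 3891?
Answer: 54474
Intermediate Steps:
Z = 14 (Z = 9 + 5 = 14)
V*Z = 3891*14 = 54474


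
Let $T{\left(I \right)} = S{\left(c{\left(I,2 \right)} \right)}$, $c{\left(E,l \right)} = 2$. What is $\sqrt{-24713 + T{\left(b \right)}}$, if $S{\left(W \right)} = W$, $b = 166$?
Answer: $i \sqrt{24711} \approx 157.2 i$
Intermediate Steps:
$T{\left(I \right)} = 2$
$\sqrt{-24713 + T{\left(b \right)}} = \sqrt{-24713 + 2} = \sqrt{-24711} = i \sqrt{24711}$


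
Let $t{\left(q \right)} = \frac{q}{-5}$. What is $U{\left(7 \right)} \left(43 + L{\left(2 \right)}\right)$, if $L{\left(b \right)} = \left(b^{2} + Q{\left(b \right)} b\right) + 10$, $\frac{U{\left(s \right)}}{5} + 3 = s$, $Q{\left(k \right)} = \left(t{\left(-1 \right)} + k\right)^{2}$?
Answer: $\frac{6668}{5} \approx 1333.6$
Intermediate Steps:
$t{\left(q \right)} = - \frac{q}{5}$ ($t{\left(q \right)} = q \left(- \frac{1}{5}\right) = - \frac{q}{5}$)
$Q{\left(k \right)} = \left(\frac{1}{5} + k\right)^{2}$ ($Q{\left(k \right)} = \left(\left(- \frac{1}{5}\right) \left(-1\right) + k\right)^{2} = \left(\frac{1}{5} + k\right)^{2}$)
$U{\left(s \right)} = -15 + 5 s$
$L{\left(b \right)} = 10 + b^{2} + \frac{b \left(1 + 5 b\right)^{2}}{25}$ ($L{\left(b \right)} = \left(b^{2} + \frac{\left(1 + 5 b\right)^{2}}{25} b\right) + 10 = \left(b^{2} + \frac{b \left(1 + 5 b\right)^{2}}{25}\right) + 10 = 10 + b^{2} + \frac{b \left(1 + 5 b\right)^{2}}{25}$)
$U{\left(7 \right)} \left(43 + L{\left(2 \right)}\right) = \left(-15 + 5 \cdot 7\right) \left(43 + \left(10 + 2^{3} + \frac{1}{25} \cdot 2 + \frac{7 \cdot 2^{2}}{5}\right)\right) = \left(-15 + 35\right) \left(43 + \left(10 + 8 + \frac{2}{25} + \frac{7}{5} \cdot 4\right)\right) = 20 \left(43 + \left(10 + 8 + \frac{2}{25} + \frac{28}{5}\right)\right) = 20 \left(43 + \frac{592}{25}\right) = 20 \cdot \frac{1667}{25} = \frac{6668}{5}$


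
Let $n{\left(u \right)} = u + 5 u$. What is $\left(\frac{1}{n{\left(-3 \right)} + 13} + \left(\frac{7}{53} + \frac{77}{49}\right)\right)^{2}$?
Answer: $\frac{7778521}{3441025} \approx 2.2605$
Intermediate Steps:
$n{\left(u \right)} = 6 u$
$\left(\frac{1}{n{\left(-3 \right)} + 13} + \left(\frac{7}{53} + \frac{77}{49}\right)\right)^{2} = \left(\frac{1}{6 \left(-3\right) + 13} + \left(\frac{7}{53} + \frac{77}{49}\right)\right)^{2} = \left(\frac{1}{-18 + 13} + \left(7 \cdot \frac{1}{53} + 77 \cdot \frac{1}{49}\right)\right)^{2} = \left(\frac{1}{-5} + \left(\frac{7}{53} + \frac{11}{7}\right)\right)^{2} = \left(- \frac{1}{5} + \frac{632}{371}\right)^{2} = \left(\frac{2789}{1855}\right)^{2} = \frac{7778521}{3441025}$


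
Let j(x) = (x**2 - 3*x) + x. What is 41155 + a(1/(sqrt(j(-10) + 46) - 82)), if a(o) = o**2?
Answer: 884984036155/21503682 + 41*sqrt(166)/10751841 ≈ 41155.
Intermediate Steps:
j(x) = x**2 - 2*x
41155 + a(1/(sqrt(j(-10) + 46) - 82)) = 41155 + (1/(sqrt(-10*(-2 - 10) + 46) - 82))**2 = 41155 + (1/(sqrt(-10*(-12) + 46) - 82))**2 = 41155 + (1/(sqrt(120 + 46) - 82))**2 = 41155 + (1/(sqrt(166) - 82))**2 = 41155 + (1/(-82 + sqrt(166)))**2 = 41155 + (-82 + sqrt(166))**(-2)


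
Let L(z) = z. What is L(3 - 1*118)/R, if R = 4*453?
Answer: -115/1812 ≈ -0.063466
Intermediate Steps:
R = 1812
L(3 - 1*118)/R = (3 - 1*118)/1812 = (3 - 118)*(1/1812) = -115*1/1812 = -115/1812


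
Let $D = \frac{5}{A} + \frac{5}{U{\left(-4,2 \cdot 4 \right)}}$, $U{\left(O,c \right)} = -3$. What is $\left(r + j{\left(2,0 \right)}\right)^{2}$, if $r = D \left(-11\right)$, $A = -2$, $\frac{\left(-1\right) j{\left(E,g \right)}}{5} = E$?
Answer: $\frac{46225}{36} \approx 1284.0$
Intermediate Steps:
$j{\left(E,g \right)} = - 5 E$
$D = - \frac{25}{6}$ ($D = \frac{5}{-2} + \frac{5}{-3} = 5 \left(- \frac{1}{2}\right) + 5 \left(- \frac{1}{3}\right) = - \frac{5}{2} - \frac{5}{3} = - \frac{25}{6} \approx -4.1667$)
$r = \frac{275}{6}$ ($r = \left(- \frac{25}{6}\right) \left(-11\right) = \frac{275}{6} \approx 45.833$)
$\left(r + j{\left(2,0 \right)}\right)^{2} = \left(\frac{275}{6} - 10\right)^{2} = \left(\frac{215}{6}\right)^{2} = \frac{46225}{36}$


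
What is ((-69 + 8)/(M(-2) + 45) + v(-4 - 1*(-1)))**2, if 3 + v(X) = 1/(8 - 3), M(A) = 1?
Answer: 900601/52900 ≈ 17.025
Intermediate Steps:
v(X) = -14/5 (v(X) = -3 + 1/(8 - 3) = -3 + 1/5 = -14/5)
((-69 + 8)/(M(-2) + 45) + v(-4 - 1*(-1)))**2 = ((-69 + 8)/(1 + 45) - 14/5)**2 = (-61/46 - 14/5)**2 = (-949/230)**2 = 900601/52900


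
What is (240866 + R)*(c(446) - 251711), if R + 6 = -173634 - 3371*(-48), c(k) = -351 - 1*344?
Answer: -57809555804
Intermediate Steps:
c(k) = -695 (c(k) = -351 - 344 = -695)
R = -11832 (R = -6 + (-173634 - 3371*(-48)) = -6 + (-173634 - 1*(-161808)) = -6 + (-173634 + 161808) = -6 - 11826 = -11832)
(240866 + R)*(c(446) - 251711) = (240866 - 11832)*(-695 - 251711) = 229034*(-252406) = -57809555804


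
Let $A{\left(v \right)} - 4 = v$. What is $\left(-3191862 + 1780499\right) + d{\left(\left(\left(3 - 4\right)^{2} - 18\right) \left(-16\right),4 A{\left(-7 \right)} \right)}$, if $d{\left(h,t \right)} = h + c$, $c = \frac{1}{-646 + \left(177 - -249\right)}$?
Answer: $- \frac{310440021}{220} \approx -1.4111 \cdot 10^{6}$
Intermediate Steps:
$c = - \frac{1}{220}$ ($c = \frac{1}{-646 + \left(177 + 249\right)} = \frac{1}{-646 + 426} = \frac{1}{-220} = - \frac{1}{220} \approx -0.0045455$)
$A{\left(v \right)} = 4 + v$
$d{\left(h,t \right)} = - \frac{1}{220} + h$ ($d{\left(h,t \right)} = h - \frac{1}{220} = - \frac{1}{220} + h$)
$\left(-3191862 + 1780499\right) + d{\left(\left(\left(3 - 4\right)^{2} - 18\right) \left(-16\right),4 A{\left(-7 \right)} \right)} = \left(-3191862 + 1780499\right) - \left(\frac{1}{220} - \left(\left(3 - 4\right)^{2} - 18\right) \left(-16\right)\right) = -1411363 - \left(\frac{1}{220} - \left(\left(-1\right)^{2} - 18\right) \left(-16\right)\right) = -1411363 - \left(\frac{1}{220} - \left(1 - 18\right) \left(-16\right)\right) = -1411363 - - \frac{59839}{220} = -1411363 + \left(- \frac{1}{220} + 272\right) = -1411363 + \frac{59839}{220} = - \frac{310440021}{220}$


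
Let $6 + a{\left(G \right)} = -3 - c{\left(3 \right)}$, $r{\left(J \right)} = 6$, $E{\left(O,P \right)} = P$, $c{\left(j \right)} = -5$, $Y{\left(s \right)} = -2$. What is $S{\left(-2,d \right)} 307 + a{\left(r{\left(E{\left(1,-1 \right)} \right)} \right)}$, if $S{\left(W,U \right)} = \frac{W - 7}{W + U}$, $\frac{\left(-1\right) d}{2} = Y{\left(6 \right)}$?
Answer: $- \frac{2771}{2} \approx -1385.5$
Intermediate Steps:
$d = 4$ ($d = \left(-2\right) \left(-2\right) = 4$)
$a{\left(G \right)} = -4$ ($a{\left(G \right)} = -6 - -2 = -6 + \left(-3 + 5\right) = -6 + 2 = -4$)
$S{\left(W,U \right)} = \frac{-7 + W}{U + W}$
$S{\left(-2,d \right)} 307 + a{\left(r{\left(E{\left(1,-1 \right)} \right)} \right)} = \frac{-7 - 2}{4 - 2} \cdot 307 - 4 = \frac{1}{2} \left(-9\right) 307 - 4 = \left(- \frac{9}{2}\right) 307 - 4 = - \frac{2763}{2} - 4 = - \frac{2771}{2}$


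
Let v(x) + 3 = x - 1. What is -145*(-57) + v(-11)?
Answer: 8250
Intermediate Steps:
v(x) = -4 + x (v(x) = -3 + (x - 1) = -3 + (-1 + x) = -4 + x)
-145*(-57) + v(-11) = -145*(-57) + (-4 - 11) = 8265 - 15 = 8250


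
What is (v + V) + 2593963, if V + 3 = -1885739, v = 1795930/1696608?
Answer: 600787605149/848304 ≈ 7.0822e+5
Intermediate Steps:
v = 897965/848304 (v = 1795930*(1/1696608) = 897965/848304 ≈ 1.0585)
V = -1885742 (V = -3 - 1885739 = -1885742)
(v + V) + 2593963 = (897965/848304 - 1885742) + 2593963 = -1599681583603/848304 + 2593963 = 600787605149/848304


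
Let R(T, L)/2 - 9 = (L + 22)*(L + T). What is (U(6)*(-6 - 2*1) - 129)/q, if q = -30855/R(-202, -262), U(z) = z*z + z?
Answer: 6904878/2057 ≈ 3356.8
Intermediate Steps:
R(T, L) = 18 + 2*(22 + L)*(L + T) (R(T, L) = 18 + 2*((L + 22)*(L + T)) = 18 + 2*((22 + L)*(L + T)) = 18 + 2*(22 + L)*(L + T))
U(z) = z + z² (U(z) = z² + z = z + z²)
q = -10285/74246 (q = -30855/(18 + 2*(-262)² + 44*(-262) + 44*(-202) + 2*(-262)*(-202)) = -30855/(18 + 2*68644 - 11528 - 8888 + 105848) = -30855/(18 + 137288 - 11528 - 8888 + 105848) = -30855/222738 = -30855*1/222738 = -10285/74246 ≈ -0.13853)
(U(6)*(-6 - 2*1) - 129)/q = ((6*(1 + 6))*(-6 - 2*1) - 129)/(-10285/74246) = ((6*7)*(-6 - 2) - 129)*(-74246/10285) = (42*(-8) - 129)*(-74246/10285) = (-336 - 129)*(-74246/10285) = -465*(-74246/10285) = 6904878/2057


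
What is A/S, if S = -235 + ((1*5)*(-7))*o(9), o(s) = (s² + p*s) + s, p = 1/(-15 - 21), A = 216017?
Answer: -864068/13505 ≈ -63.981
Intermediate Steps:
p = -1/36 (p = 1/(-36) = -1/36 ≈ -0.027778)
o(s) = s² + 35*s/36 (o(s) = (s² - s/36) + s = s² + 35*s/36)
S = -13505/4 (S = -235 + ((1*5)*(-7))*((1/36)*9*(35 + 36*9)) = -235 + (5*(-7))*((1/36)*9*(35 + 324)) = -235 - 35*9*359/36 = -235 - 35*359/4 = -235 - 12565/4 = -13505/4 ≈ -3376.3)
A/S = 216017/(-13505/4) = 216017*(-4/13505) = -864068/13505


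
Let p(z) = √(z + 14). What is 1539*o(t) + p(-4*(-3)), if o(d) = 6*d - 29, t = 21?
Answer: 149283 + √26 ≈ 1.4929e+5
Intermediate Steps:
p(z) = √(14 + z)
o(d) = -29 + 6*d
1539*o(t) + p(-4*(-3)) = 1539*(-29 + 6*21) + √(14 - 4*(-3)) = 1539*(-29 + 126) + √(14 + 12) = 1539*97 + √26 = 149283 + √26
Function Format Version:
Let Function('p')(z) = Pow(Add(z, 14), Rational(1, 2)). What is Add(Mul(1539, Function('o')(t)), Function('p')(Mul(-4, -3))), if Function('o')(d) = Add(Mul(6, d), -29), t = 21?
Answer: Add(149283, Pow(26, Rational(1, 2))) ≈ 1.4929e+5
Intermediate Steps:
Function('p')(z) = Pow(Add(14, z), Rational(1, 2))
Function('o')(d) = Add(-29, Mul(6, d))
Add(Mul(1539, Function('o')(t)), Function('p')(Mul(-4, -3))) = Add(Mul(1539, Add(-29, Mul(6, 21))), Pow(Add(14, Mul(-4, -3)), Rational(1, 2))) = Add(Mul(1539, Add(-29, 126)), Pow(Add(14, 12), Rational(1, 2))) = Add(Mul(1539, 97), Pow(26, Rational(1, 2))) = Add(149283, Pow(26, Rational(1, 2)))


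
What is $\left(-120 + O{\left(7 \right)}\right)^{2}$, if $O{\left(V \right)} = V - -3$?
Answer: $12100$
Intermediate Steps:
$O{\left(V \right)} = 3 + V$ ($O{\left(V \right)} = V + 3 = 3 + V$)
$\left(-120 + O{\left(7 \right)}\right)^{2} = \left(-120 + \left(3 + 7\right)\right)^{2} = \left(-120 + 10\right)^{2} = \left(-110\right)^{2} = 12100$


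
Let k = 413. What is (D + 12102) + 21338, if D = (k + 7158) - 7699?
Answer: 33312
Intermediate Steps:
D = -128 (D = (413 + 7158) - 7699 = 7571 - 7699 = -128)
(D + 12102) + 21338 = (-128 + 12102) + 21338 = 11974 + 21338 = 33312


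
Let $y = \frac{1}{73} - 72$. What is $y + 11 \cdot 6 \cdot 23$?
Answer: $\frac{105559}{73} \approx 1446.0$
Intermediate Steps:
$y = - \frac{5255}{73}$ ($y = \frac{1}{73} - 72 = - \frac{5255}{73} \approx -71.986$)
$y + 11 \cdot 6 \cdot 23 = - \frac{5255}{73} + 11 \cdot 6 \cdot 23 = - \frac{5255}{73} + 11 \cdot 138 = - \frac{5255}{73} + 1518 = \frac{105559}{73}$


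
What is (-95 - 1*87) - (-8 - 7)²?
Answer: -407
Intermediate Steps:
(-95 - 1*87) - (-8 - 7)² = (-95 - 87) - 1*(-15)² = -182 - 1*225 = -182 - 225 = -407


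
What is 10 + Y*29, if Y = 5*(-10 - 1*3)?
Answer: -1875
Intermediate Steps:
Y = -65 (Y = 5*(-10 - 3) = 5*(-13) = -65)
10 + Y*29 = 10 - 65*29 = 10 - 1885 = -1875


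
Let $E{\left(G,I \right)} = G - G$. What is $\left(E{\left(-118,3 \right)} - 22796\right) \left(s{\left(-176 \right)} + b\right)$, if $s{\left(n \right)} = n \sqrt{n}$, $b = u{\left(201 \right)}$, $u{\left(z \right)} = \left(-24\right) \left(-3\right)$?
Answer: $-1641312 + 16048384 i \sqrt{11} \approx -1.6413 \cdot 10^{6} + 5.3226 \cdot 10^{7} i$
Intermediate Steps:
$u{\left(z \right)} = 72$
$b = 72$
$E{\left(G,I \right)} = 0$
$s{\left(n \right)} = n^{\frac{3}{2}}$
$\left(E{\left(-118,3 \right)} - 22796\right) \left(s{\left(-176 \right)} + b\right) = \left(0 - 22796\right) \left(\left(-176\right)^{\frac{3}{2}} + 72\right) = - 22796 \left(- 704 i \sqrt{11} + 72\right) = - 22796 \left(72 - 704 i \sqrt{11}\right) = -1641312 + 16048384 i \sqrt{11}$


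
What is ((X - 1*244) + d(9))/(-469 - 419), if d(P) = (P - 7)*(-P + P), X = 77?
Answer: 167/888 ≈ 0.18806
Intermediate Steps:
d(P) = 0 (d(P) = (-7 + P)*0 = 0)
((X - 1*244) + d(9))/(-469 - 419) = ((77 - 1*244) + 0)/(-469 - 419) = ((77 - 244) + 0)/(-888) = (-167 + 0)*(-1/888) = -167*(-1/888) = 167/888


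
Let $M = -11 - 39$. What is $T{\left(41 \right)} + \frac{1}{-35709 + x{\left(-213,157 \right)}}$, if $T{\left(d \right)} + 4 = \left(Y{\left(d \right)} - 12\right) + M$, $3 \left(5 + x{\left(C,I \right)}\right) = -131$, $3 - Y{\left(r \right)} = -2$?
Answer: $- \frac{6543656}{107273} \approx -61.0$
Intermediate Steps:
$Y{\left(r \right)} = 5$ ($Y{\left(r \right)} = 3 - -2 = 3 + 2 = 5$)
$M = -50$ ($M = -11 - 39 = -50$)
$x{\left(C,I \right)} = - \frac{146}{3}$ ($x{\left(C,I \right)} = -5 + \frac{1}{3} \left(-131\right) = -5 - \frac{131}{3} = - \frac{146}{3}$)
$T{\left(d \right)} = -61$ ($T{\left(d \right)} = -4 + \left(\left(5 - 12\right) - 50\right) = -4 - 57 = -61$)
$T{\left(41 \right)} + \frac{1}{-35709 + x{\left(-213,157 \right)}} = -61 + \frac{1}{-35709 - \frac{146}{3}} = -61 + \frac{1}{- \frac{107273}{3}} = -61 - \frac{3}{107273} = - \frac{6543656}{107273}$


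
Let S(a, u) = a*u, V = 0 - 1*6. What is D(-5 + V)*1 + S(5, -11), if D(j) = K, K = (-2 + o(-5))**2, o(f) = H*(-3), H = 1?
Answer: -30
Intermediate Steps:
V = -6 (V = 0 - 6 = -6)
o(f) = -3 (o(f) = 1*(-3) = -3)
K = 25 (K = (-2 - 3)**2 = (-5)**2 = 25)
D(j) = 25
D(-5 + V)*1 + S(5, -11) = 25*1 + 5*(-11) = 25 - 55 = -30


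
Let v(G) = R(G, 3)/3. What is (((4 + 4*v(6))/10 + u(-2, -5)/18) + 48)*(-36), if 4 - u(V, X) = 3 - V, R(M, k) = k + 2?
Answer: -8822/5 ≈ -1764.4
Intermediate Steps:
R(M, k) = 2 + k
v(G) = 5/3 (v(G) = (2 + 3)/3 = 5*(⅓) = 5/3)
u(V, X) = 1 + V (u(V, X) = 4 - (3 - V) = 4 + (-3 + V) = 1 + V)
(((4 + 4*v(6))/10 + u(-2, -5)/18) + 48)*(-36) = (((4 + 4*(5/3))/10 + (1 - 2)/18) + 48)*(-36) = (((4 + 20/3)*(⅒) - 1*1/18) + 48)*(-36) = (((32/3)*(⅒) - 1/18) + 48)*(-36) = ((16/15 - 1/18) + 48)*(-36) = (91/90 + 48)*(-36) = (4411/90)*(-36) = -8822/5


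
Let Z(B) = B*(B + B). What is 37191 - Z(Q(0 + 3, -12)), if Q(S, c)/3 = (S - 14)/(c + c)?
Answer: 1189991/32 ≈ 37187.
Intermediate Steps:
Q(S, c) = 3*(-14 + S)/(2*c) (Q(S, c) = 3*((S - 14)/(c + c)) = 3*((-14 + S)/((2*c))) = 3*((-14 + S)*(1/(2*c))) = 3*((-14 + S)/(2*c)) = 3*(-14 + S)/(2*c))
Z(B) = 2*B**2 (Z(B) = B*(2*B) = 2*B**2)
37191 - Z(Q(0 + 3, -12)) = 37191 - 2*((3/2)*(-14 + (0 + 3))/(-12))**2 = 37191 - 2*((3/2)*(-1/12)*(-14 + 3))**2 = 37191 - 2*((3/2)*(-1/12)*(-11))**2 = 37191 - 2*(11/8)**2 = 37191 - 2*121/64 = 37191 - 1*121/32 = 37191 - 121/32 = 1189991/32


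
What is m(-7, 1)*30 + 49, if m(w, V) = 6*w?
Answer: -1211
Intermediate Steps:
m(-7, 1)*30 + 49 = (6*(-7))*30 + 49 = -42*30 + 49 = -1260 + 49 = -1211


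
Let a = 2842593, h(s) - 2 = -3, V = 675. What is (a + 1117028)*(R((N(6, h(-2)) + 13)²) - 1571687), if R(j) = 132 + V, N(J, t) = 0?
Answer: -6220089436480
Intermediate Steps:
h(s) = -1 (h(s) = 2 - 3 = -1)
R(j) = 807 (R(j) = 132 + 675 = 807)
(a + 1117028)*(R((N(6, h(-2)) + 13)²) - 1571687) = (2842593 + 1117028)*(807 - 1571687) = 3959621*(-1570880) = -6220089436480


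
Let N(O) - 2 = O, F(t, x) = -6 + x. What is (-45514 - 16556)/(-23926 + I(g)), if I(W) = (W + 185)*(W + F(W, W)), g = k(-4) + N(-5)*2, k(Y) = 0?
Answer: 31035/13574 ≈ 2.2864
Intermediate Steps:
N(O) = 2 + O
g = -6 (g = 0 + (2 - 5)*2 = 0 - 3*2 = 0 - 6 = -6)
I(W) = (-6 + 2*W)*(185 + W) (I(W) = (W + 185)*(W + (-6 + W)) = (185 + W)*(-6 + 2*W) = (-6 + 2*W)*(185 + W))
(-45514 - 16556)/(-23926 + I(g)) = (-45514 - 16556)/(-23926 + (-1110 + 2*(-6)² + 364*(-6))) = -62070/(-23926 + (-1110 + 2*36 - 2184)) = -62070/(-23926 + (-1110 + 72 - 2184)) = -62070/(-23926 - 3222) = -62070/(-27148) = -62070*(-1/27148) = 31035/13574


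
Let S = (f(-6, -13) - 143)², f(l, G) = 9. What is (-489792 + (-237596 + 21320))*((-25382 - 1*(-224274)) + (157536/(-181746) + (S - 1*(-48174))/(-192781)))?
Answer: -273349187455385893896/1946509757 ≈ -1.4043e+11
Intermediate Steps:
S = 17956 (S = (9 - 143)² = (-134)² = 17956)
(-489792 + (-237596 + 21320))*((-25382 - 1*(-224274)) + (157536/(-181746) + (S - 1*(-48174))/(-192781))) = (-489792 + (-237596 + 21320))*((-25382 - 1*(-224274)) + (157536/(-181746) + (17956 - 1*(-48174))/(-192781))) = (-489792 - 216276)*((-25382 + 224274) + (157536*(-1/181746) + (17956 + 48174)*(-1/192781))) = -706068*(198892 + (-8752/10097 + 66130*(-1/192781))) = -706068*(198892 + (-8752/10097 - 66130/192781)) = -706068*(198892 - 2354933922/1946509757) = -706068*387142863655322/1946509757 = -273349187455385893896/1946509757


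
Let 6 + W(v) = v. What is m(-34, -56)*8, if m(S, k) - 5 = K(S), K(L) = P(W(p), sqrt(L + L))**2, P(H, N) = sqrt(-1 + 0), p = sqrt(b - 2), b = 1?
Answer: 32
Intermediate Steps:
p = I (p = sqrt(1 - 2) = sqrt(-1) = I ≈ 1.0*I)
W(v) = -6 + v
P(H, N) = I (P(H, N) = sqrt(-1) = I)
K(L) = -1 (K(L) = I**2 = -1)
m(S, k) = 4 (m(S, k) = 5 - 1 = 4)
m(-34, -56)*8 = 4*8 = 32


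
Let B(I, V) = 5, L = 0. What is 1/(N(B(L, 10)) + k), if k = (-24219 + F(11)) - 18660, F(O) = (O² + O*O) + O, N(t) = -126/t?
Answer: -5/213256 ≈ -2.3446e-5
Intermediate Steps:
F(O) = O + 2*O² (F(O) = (O² + O²) + O = 2*O² + O = O + 2*O²)
k = -42626 (k = (-24219 + 11*(1 + 2*11)) - 18660 = (-24219 + 11*(1 + 22)) - 18660 = (-24219 + 11*23) - 18660 = (-24219 + 253) - 18660 = -23966 - 18660 = -42626)
1/(N(B(L, 10)) + k) = 1/(-126/5 - 42626) = 1/(-213256/5) = -5/213256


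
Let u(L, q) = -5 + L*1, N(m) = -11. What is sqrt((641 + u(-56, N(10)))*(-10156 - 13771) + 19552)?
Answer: 2*I*sqrt(3464527) ≈ 3722.6*I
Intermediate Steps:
u(L, q) = -5 + L
sqrt((641 + u(-56, N(10)))*(-10156 - 13771) + 19552) = sqrt((641 + (-5 - 56))*(-10156 - 13771) + 19552) = sqrt((641 - 61)*(-23927) + 19552) = sqrt(580*(-23927) + 19552) = sqrt(-13877660 + 19552) = sqrt(-13858108) = 2*I*sqrt(3464527)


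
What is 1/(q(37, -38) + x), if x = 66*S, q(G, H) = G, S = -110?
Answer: -1/7223 ≈ -0.00013845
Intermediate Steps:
x = -7260 (x = 66*(-110) = -7260)
1/(q(37, -38) + x) = 1/(37 - 7260) = 1/(-7223) = -1/7223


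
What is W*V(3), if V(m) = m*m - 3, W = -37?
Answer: -222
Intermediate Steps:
V(m) = -3 + m² (V(m) = m² - 3 = -3 + m²)
W*V(3) = -37*(-3 + 3²) = -37*(-3 + 9) = -37*6 = -222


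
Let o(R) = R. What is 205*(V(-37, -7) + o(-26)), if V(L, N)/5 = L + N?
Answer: -50430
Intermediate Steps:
V(L, N) = 5*L + 5*N (V(L, N) = 5*(L + N) = 5*L + 5*N)
205*(V(-37, -7) + o(-26)) = 205*((5*(-37) + 5*(-7)) - 26) = 205*((-185 - 35) - 26) = 205*(-220 - 26) = 205*(-246) = -50430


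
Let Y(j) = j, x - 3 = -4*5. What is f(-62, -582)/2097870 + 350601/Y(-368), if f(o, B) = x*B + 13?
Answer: -367755837047/386008080 ≈ -952.71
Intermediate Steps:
x = -17 (x = 3 - 4*5 = 3 - 20 = -17)
f(o, B) = 13 - 17*B (f(o, B) = -17*B + 13 = 13 - 17*B)
f(-62, -582)/2097870 + 350601/Y(-368) = (13 - 17*(-582))/2097870 + 350601/(-368) = (13 + 9894)*(1/2097870) + 350601*(-1/368) = 9907*(1/2097870) - 350601/368 = 9907/2097870 - 350601/368 = -367755837047/386008080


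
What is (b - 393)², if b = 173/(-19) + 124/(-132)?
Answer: 63861838681/393129 ≈ 1.6245e+5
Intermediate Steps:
b = -6298/627 (b = 173*(-1/19) + 124*(-1/132) = -173/19 - 31/33 = -6298/627 ≈ -10.045)
(b - 393)² = (-6298/627 - 393)² = (-252709/627)² = 63861838681/393129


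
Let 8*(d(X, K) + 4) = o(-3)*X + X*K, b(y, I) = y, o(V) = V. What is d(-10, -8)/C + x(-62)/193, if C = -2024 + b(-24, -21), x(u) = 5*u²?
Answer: 157442713/1581056 ≈ 99.581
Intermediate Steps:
d(X, K) = -4 - 3*X/8 + K*X/8 (d(X, K) = -4 + (-3*X + X*K)/8 = -4 + (-3*X + K*X)/8 = -4 + (-3*X/8 + K*X/8) = -4 - 3*X/8 + K*X/8)
C = -2048 (C = -2024 - 24 = -2048)
d(-10, -8)/C + x(-62)/193 = (-4 - 3/8*(-10) + (⅛)*(-8)*(-10))/(-2048) + (5*(-62)²)/193 = (-4 + 15/4 + 10)*(-1/2048) + (5*3844)*(1/193) = (39/4)*(-1/2048) + 19220*(1/193) = -39/8192 + 19220/193 = 157442713/1581056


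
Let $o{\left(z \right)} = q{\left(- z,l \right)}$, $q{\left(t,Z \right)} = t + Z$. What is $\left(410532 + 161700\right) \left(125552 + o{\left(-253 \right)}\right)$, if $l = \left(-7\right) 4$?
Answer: $71973624264$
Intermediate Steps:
$l = -28$
$q{\left(t,Z \right)} = Z + t$
$o{\left(z \right)} = -28 - z$
$\left(410532 + 161700\right) \left(125552 + o{\left(-253 \right)}\right) = \left(410532 + 161700\right) \left(125552 - -225\right) = 572232 \left(125552 + \left(-28 + 253\right)\right) = 572232 \left(125552 + 225\right) = 572232 \cdot 125777 = 71973624264$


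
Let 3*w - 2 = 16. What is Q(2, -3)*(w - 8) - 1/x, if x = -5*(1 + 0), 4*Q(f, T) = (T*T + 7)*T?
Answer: 121/5 ≈ 24.200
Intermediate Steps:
Q(f, T) = T*(7 + T²)/4 (Q(f, T) = ((T*T + 7)*T)/4 = ((T² + 7)*T)/4 = ((7 + T²)*T)/4 = (T*(7 + T²))/4 = T*(7 + T²)/4)
x = -5 (x = -5*1 = -5)
w = 6 (w = ⅔ + (⅓)*16 = ⅔ + 16/3 = 6)
Q(2, -3)*(w - 8) - 1/x = ((¼)*(-3)*(7 + (-3)²))*(6 - 8) - 1/(-5) = ((¼)*(-3)*(7 + 9))*(-2) - 1*(-⅕) = ((¼)*(-3)*16)*(-2) + ⅕ = -12*(-2) + ⅕ = 24 + ⅕ = 121/5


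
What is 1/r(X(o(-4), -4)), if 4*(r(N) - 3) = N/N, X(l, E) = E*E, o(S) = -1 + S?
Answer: 4/13 ≈ 0.30769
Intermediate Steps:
X(l, E) = E²
r(N) = 13/4 (r(N) = 3 + (N/N)/4 = 3 + (¼)*1 = 3 + ¼ = 13/4)
1/r(X(o(-4), -4)) = 1/(13/4) = 4/13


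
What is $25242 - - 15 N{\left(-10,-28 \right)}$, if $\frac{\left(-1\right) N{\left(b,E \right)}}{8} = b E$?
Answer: $-8358$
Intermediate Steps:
$N{\left(b,E \right)} = - 8 E b$ ($N{\left(b,E \right)} = - 8 b E = - 8 E b$)
$25242 - - 15 N{\left(-10,-28 \right)} = 25242 - - 15 \left(\left(-8\right) \left(-28\right) \left(-10\right)\right) = 25242 - \left(-15\right) \left(-2240\right) = 25242 - 33600 = -8358$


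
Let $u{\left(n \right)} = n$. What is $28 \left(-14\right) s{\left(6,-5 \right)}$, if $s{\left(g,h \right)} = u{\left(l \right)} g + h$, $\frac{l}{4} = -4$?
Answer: $39592$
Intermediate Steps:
$l = -16$ ($l = 4 \left(-4\right) = -16$)
$s{\left(g,h \right)} = h - 16 g$ ($s{\left(g,h \right)} = - 16 g + h = h - 16 g$)
$28 \left(-14\right) s{\left(6,-5 \right)} = 28 \left(-14\right) \left(-5 - 96\right) = - 392 \left(-5 - 96\right) = \left(-392\right) \left(-101\right) = 39592$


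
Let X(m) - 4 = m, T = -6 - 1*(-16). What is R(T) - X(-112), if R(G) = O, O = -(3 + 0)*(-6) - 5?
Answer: 121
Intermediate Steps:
T = 10 (T = -6 + 16 = 10)
X(m) = 4 + m
O = 13 (O = -1*3*(-6) - 5 = -3*(-6) - 5 = 18 - 5 = 13)
R(G) = 13
R(T) - X(-112) = 13 - (4 - 112) = 13 - 1*(-108) = 13 + 108 = 121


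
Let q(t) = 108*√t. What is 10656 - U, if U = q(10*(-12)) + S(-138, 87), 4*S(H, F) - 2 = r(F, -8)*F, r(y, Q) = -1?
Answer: 42709/4 - 216*I*√30 ≈ 10677.0 - 1183.1*I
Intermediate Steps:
S(H, F) = ½ - F/4 (S(H, F) = ½ + (-F)/4 = ½ - F/4)
U = -85/4 + 216*I*√30 (U = 108*√(10*(-12)) + (½ - ¼*87) = 108*√(-120) + (½ - 87/4) = 108*(2*I*√30) - 85/4 = 216*I*√30 - 85/4 = -85/4 + 216*I*√30 ≈ -21.25 + 1183.1*I)
10656 - U = 10656 - (-85/4 + 216*I*√30) = 10656 + (85/4 - 216*I*√30) = 42709/4 - 216*I*√30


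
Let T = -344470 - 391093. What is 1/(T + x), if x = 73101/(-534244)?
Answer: -534244/392970192473 ≈ -1.3595e-6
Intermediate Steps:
T = -735563
x = -73101/534244 (x = 73101*(-1/534244) = -73101/534244 ≈ -0.13683)
1/(T + x) = 1/(-735563 - 73101/534244) = 1/(-392970192473/534244) = -534244/392970192473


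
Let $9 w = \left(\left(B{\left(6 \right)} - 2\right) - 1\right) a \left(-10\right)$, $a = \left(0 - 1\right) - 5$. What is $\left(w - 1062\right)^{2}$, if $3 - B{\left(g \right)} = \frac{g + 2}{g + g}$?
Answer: $\frac{92121604}{81} \approx 1.1373 \cdot 10^{6}$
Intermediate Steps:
$B{\left(g \right)} = 3 - \frac{2 + g}{2 g}$ ($B{\left(g \right)} = 3 - \frac{g + 2}{g + g} = 3 - \frac{2 + g}{2 g}$)
$a = -6$ ($a = -1 - 5 = -6$)
$w = - \frac{40}{9}$ ($w = \frac{\left(\left(\left(\frac{5}{2} - \frac{1}{6}\right) - 2\right) - 1\right) \left(-6\right) \left(-10\right)}{9} = \frac{\left(\left(\frac{7}{3} - 2\right) - 1\right) \left(-6\right) \left(-10\right)}{9} = \frac{\left(\frac{1}{3} - 1\right) \left(-6\right) \left(-10\right)}{9} = \frac{\left(- \frac{2}{3}\right) \left(-6\right) \left(-10\right)}{9} = \frac{4 \left(-10\right)}{9} = \frac{1}{9} \left(-40\right) = - \frac{40}{9} \approx -4.4444$)
$\left(w - 1062\right)^{2} = \left(- \frac{40}{9} - 1062\right)^{2} = \left(- \frac{9598}{9}\right)^{2} = \frac{92121604}{81}$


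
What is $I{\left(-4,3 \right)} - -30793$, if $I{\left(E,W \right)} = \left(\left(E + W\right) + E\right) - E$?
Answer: $30792$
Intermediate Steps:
$I{\left(E,W \right)} = E + W$ ($I{\left(E,W \right)} = \left(W + 2 E\right) - E = E + W$)
$I{\left(-4,3 \right)} - -30793 = \left(-4 + 3\right) - -30793 = -1 + 30793 = 30792$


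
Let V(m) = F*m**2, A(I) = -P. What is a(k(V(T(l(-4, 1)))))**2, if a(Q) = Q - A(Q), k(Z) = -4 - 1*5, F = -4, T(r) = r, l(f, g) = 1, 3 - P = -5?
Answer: 1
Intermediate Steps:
P = 8 (P = 3 - 1*(-5) = 3 + 5 = 8)
A(I) = -8 (A(I) = -1*8 = -8)
V(m) = -4*m**2
k(Z) = -9 (k(Z) = -4 - 5 = -9)
a(Q) = 8 + Q (a(Q) = Q - 1*(-8) = Q + 8 = 8 + Q)
a(k(V(T(l(-4, 1)))))**2 = (8 - 9)**2 = (-1)**2 = 1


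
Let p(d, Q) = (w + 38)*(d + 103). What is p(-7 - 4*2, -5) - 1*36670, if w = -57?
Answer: -38342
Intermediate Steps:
p(d, Q) = -1957 - 19*d (p(d, Q) = (-57 + 38)*(d + 103) = -19*(103 + d) = -1957 - 19*d)
p(-7 - 4*2, -5) - 1*36670 = (-1957 - 19*(-7 - 4*2)) - 1*36670 = (-1957 - 19*(-7 - 8)) - 36670 = (-1957 - 19*(-15)) - 36670 = (-1957 + 285) - 36670 = -1672 - 36670 = -38342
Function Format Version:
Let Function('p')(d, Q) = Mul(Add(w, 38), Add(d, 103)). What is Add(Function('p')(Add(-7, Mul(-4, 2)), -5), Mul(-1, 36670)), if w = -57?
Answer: -38342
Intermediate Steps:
Function('p')(d, Q) = Add(-1957, Mul(-19, d)) (Function('p')(d, Q) = Mul(Add(-57, 38), Add(d, 103)) = Mul(-19, Add(103, d)) = Add(-1957, Mul(-19, d)))
Add(Function('p')(Add(-7, Mul(-4, 2)), -5), Mul(-1, 36670)) = Add(Add(-1957, Mul(-19, Add(-7, Mul(-4, 2)))), Mul(-1, 36670)) = Add(Add(-1957, Mul(-19, Add(-7, -8))), -36670) = Add(Add(-1957, Mul(-19, -15)), -36670) = Add(Add(-1957, 285), -36670) = Add(-1672, -36670) = -38342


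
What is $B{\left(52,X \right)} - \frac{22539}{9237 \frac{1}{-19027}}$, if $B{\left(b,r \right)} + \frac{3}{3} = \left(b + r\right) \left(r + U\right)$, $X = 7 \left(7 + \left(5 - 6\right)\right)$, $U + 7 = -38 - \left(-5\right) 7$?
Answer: $\frac{152208404}{3079} \approx 49434.0$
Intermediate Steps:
$U = -10$ ($U = -7 - \left(38 - 35\right) = -7 - 3 = -10$)
$X = 42$ ($X = 7 \left(7 + \left(5 - 6\right)\right) = 7 \left(7 - 1\right) = 7 \cdot 6 = 42$)
$B{\left(b,r \right)} = -1 + \left(-10 + r\right) \left(b + r\right)$ ($B{\left(b,r \right)} = -1 + \left(b + r\right) \left(r - 10\right) = -1 + \left(b + r\right) \left(-10 + r\right) = -1 + \left(-10 + r\right) \left(b + r\right)$)
$B{\left(52,X \right)} - \frac{22539}{9237 \frac{1}{-19027}} = \left(-1 + 42^{2} - 520 - 420 + 52 \cdot 42\right) - \frac{22539}{9237 \frac{1}{-19027}} = \left(-1 + 1764 - 520 - 420 + 2184\right) - \frac{22539}{9237 \left(- \frac{1}{19027}\right)} = 3007 - \frac{22539}{- \frac{9237}{19027}} = 3007 - - \frac{142949851}{3079} = 3007 + \frac{142949851}{3079} = \frac{152208404}{3079}$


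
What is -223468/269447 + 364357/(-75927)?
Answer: -115142155415/20458302369 ≈ -5.6281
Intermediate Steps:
-223468/269447 + 364357/(-75927) = -223468*1/269447 + 364357*(-1/75927) = -223468/269447 - 364357/75927 = -115142155415/20458302369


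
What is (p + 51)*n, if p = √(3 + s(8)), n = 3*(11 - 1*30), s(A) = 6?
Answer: -3078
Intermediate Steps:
n = -57 (n = 3*(11 - 30) = 3*(-19) = -57)
p = 3 (p = √(3 + 6) = √9 = 3)
(p + 51)*n = (3 + 51)*(-57) = 54*(-57) = -3078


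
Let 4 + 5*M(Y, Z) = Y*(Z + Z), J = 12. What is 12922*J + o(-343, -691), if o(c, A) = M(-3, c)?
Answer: 777374/5 ≈ 1.5547e+5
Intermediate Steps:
M(Y, Z) = -4/5 + 2*Y*Z/5 (M(Y, Z) = -4/5 + (Y*(Z + Z))/5 = -4/5 + (Y*(2*Z))/5 = -4/5 + (2*Y*Z)/5 = -4/5 + 2*Y*Z/5)
o(c, A) = -4/5 - 6*c/5 (o(c, A) = -4/5 + (2/5)*(-3)*c = -4/5 - 6*c/5)
12922*J + o(-343, -691) = 12922*12 + (-4/5 - 6/5*(-343)) = 155064 + (-4/5 + 2058/5) = 155064 + 2054/5 = 777374/5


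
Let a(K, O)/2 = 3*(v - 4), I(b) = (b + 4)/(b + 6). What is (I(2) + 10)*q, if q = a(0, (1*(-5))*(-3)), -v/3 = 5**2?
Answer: -10191/2 ≈ -5095.5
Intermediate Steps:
I(b) = (4 + b)/(6 + b)
v = -75 (v = -3*5**2 = -3*25 = -75)
a(K, O) = -474 (a(K, O) = 2*(3*(-75 - 4)) = 2*(3*(-79)) = 2*(-237) = -474)
q = -474
(I(2) + 10)*q = ((4 + 2)/(6 + 2) + 10)*(-474) = (6/8 + 10)*(-474) = ((1/8)*6 + 10)*(-474) = (3/4 + 10)*(-474) = (43/4)*(-474) = -10191/2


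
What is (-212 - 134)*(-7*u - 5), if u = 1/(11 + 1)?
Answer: 11591/6 ≈ 1931.8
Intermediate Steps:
u = 1/12 ≈ 0.083333
(-212 - 134)*(-7*u - 5) = (-212 - 134)*(-7*1/12 - 5) = -346*(-7/12 - 5) = -346*(-67/12) = 11591/6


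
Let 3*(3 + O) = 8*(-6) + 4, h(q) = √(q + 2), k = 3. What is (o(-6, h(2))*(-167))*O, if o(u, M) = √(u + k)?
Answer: 8851*I*√3/3 ≈ 5110.1*I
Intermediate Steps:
h(q) = √(2 + q)
O = -53/3 (O = -3 + (8*(-6) + 4)/3 = -3 + (-48 + 4)/3 = -3 + (⅓)*(-44) = -3 - 44/3 = -53/3 ≈ -17.667)
o(u, M) = √(3 + u) (o(u, M) = √(u + 3) = √(3 + u))
(o(-6, h(2))*(-167))*O = (√(3 - 6)*(-167))*(-53/3) = (√(-3)*(-167))*(-53/3) = ((I*√3)*(-167))*(-53/3) = -167*I*√3*(-53/3) = 8851*I*√3/3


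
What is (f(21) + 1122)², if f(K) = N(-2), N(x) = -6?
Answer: 1245456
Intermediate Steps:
f(K) = -6
(f(21) + 1122)² = (-6 + 1122)² = 1116² = 1245456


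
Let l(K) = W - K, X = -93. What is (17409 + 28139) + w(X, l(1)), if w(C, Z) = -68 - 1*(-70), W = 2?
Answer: 45550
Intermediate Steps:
l(K) = 2 - K
w(C, Z) = 2 (w(C, Z) = -68 + 70 = 2)
(17409 + 28139) + w(X, l(1)) = (17409 + 28139) + 2 = 45548 + 2 = 45550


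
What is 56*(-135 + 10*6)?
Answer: -4200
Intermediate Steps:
56*(-135 + 10*6) = 56*(-135 + 60) = 56*(-75) = -4200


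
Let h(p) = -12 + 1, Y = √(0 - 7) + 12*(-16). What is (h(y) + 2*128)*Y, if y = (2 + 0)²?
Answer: -47040 + 245*I*√7 ≈ -47040.0 + 648.21*I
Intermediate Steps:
Y = -192 + I*√7 (Y = √(-7) - 192 = I*√7 - 192 = -192 + I*√7 ≈ -192.0 + 2.6458*I)
y = 4 (y = 2² = 4)
h(p) = -11
(h(y) + 2*128)*Y = (-11 + 2*128)*(-192 + I*√7) = (-11 + 256)*(-192 + I*√7) = 245*(-192 + I*√7) = -47040 + 245*I*√7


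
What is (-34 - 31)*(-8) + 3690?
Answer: 4210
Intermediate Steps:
(-34 - 31)*(-8) + 3690 = -65*(-8) + 3690 = 520 + 3690 = 4210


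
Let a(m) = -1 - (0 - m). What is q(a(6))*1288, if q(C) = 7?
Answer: 9016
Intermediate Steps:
a(m) = -1 + m (a(m) = -1 - (-1)*m = -1 + m)
q(a(6))*1288 = 7*1288 = 9016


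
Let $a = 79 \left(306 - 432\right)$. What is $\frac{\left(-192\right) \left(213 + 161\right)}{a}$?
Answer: $\frac{11968}{1659} \approx 7.214$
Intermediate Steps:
$a = -9954$ ($a = 79 \left(-126\right) = -9954$)
$\frac{\left(-192\right) \left(213 + 161\right)}{a} = \frac{\left(-192\right) \left(213 + 161\right)}{-9954} = \left(-192\right) 374 \left(- \frac{1}{9954}\right) = \left(-71808\right) \left(- \frac{1}{9954}\right) = \frac{11968}{1659}$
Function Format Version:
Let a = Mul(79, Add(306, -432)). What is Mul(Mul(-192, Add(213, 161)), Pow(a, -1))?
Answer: Rational(11968, 1659) ≈ 7.2140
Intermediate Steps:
a = -9954 (a = Mul(79, -126) = -9954)
Mul(Mul(-192, Add(213, 161)), Pow(a, -1)) = Mul(Mul(-192, Add(213, 161)), Pow(-9954, -1)) = Mul(Mul(-192, 374), Rational(-1, 9954)) = Mul(-71808, Rational(-1, 9954)) = Rational(11968, 1659)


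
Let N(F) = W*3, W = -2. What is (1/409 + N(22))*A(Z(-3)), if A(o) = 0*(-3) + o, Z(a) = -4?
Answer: 9812/409 ≈ 23.990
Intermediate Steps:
A(o) = o (A(o) = 0 + o = o)
N(F) = -6 (N(F) = -2*3 = -6)
(1/409 + N(22))*A(Z(-3)) = (1/409 - 6)*(-4) = -2453/409*(-4) = 9812/409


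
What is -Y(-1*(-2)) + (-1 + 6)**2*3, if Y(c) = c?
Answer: 73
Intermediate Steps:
-Y(-1*(-2)) + (-1 + 6)**2*3 = -(-1)*(-2) + (-1 + 6)**2*3 = -1*2 + 5**2*3 = -2 + 25*3 = -2 + 75 = 73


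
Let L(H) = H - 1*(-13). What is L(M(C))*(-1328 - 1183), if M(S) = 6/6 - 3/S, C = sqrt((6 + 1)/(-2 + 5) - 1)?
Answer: -35154 + 7533*sqrt(3)/2 ≈ -28630.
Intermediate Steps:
C = 2*sqrt(3)/3 (C = sqrt(7/3 - 1) = sqrt(4/3) = 2*sqrt(3)/3 ≈ 1.1547)
M(S) = 1 - 3/S (M(S) = 6*(1/6) - 3/S = 1 - 3/S)
L(H) = 13 + H (L(H) = H + 13 = 13 + H)
L(M(C))*(-1328 - 1183) = (13 + (-3 + 2*sqrt(3)/3)/((2*sqrt(3)/3)))*(-1328 - 1183) = (13 + (sqrt(3)/2)*(-3 + 2*sqrt(3)/3))*(-2511) = (13 + sqrt(3)*(-3 + 2*sqrt(3)/3)/2)*(-2511) = -32643 - 2511*sqrt(3)*(-3 + 2*sqrt(3)/3)/2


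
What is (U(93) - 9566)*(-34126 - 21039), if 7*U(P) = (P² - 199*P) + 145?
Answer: 4229776375/7 ≈ 6.0425e+8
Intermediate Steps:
U(P) = 145/7 - 199*P/7 + P²/7 (U(P) = ((P² - 199*P) + 145)/7 = (145 + P² - 199*P)/7 = 145/7 - 199*P/7 + P²/7)
(U(93) - 9566)*(-34126 - 21039) = ((145/7 - 199/7*93 + (⅐)*93²) - 9566)*(-34126 - 21039) = ((145/7 - 18507/7 + (⅐)*8649) - 9566)*(-55165) = ((145/7 - 18507/7 + 8649/7) - 9566)*(-55165) = (-9713/7 - 9566)*(-55165) = -76675/7*(-55165) = 4229776375/7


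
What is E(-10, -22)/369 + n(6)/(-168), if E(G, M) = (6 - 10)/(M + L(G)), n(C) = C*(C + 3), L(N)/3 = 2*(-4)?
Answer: -76327/237636 ≈ -0.32119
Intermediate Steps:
L(N) = -24 (L(N) = 3*(2*(-4)) = 3*(-8) = -24)
n(C) = C*(3 + C)
E(G, M) = -4/(-24 + M) (E(G, M) = (6 - 10)/(M - 24) = -4/(-24 + M))
E(-10, -22)/369 + n(6)/(-168) = -4/(-24 - 22)/369 + (6*(3 + 6))/(-168) = -4/(-46)*(1/369) + (6*9)*(-1/168) = -4*(-1/46)*(1/369) + 54*(-1/168) = (2/23)*(1/369) - 9/28 = 2/8487 - 9/28 = -76327/237636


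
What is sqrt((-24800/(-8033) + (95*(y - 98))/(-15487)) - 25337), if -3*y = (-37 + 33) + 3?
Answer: 11*I*sqrt(29163474869953497378)/373221213 ≈ 159.16*I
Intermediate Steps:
y = 1/3 (y = -((-37 + 33) + 3)/3 = -(-4 + 3)/3 = -1/3*(-1) = 1/3 ≈ 0.33333)
sqrt((-24800/(-8033) + (95*(y - 98))/(-15487)) - 25337) = sqrt((-24800/(-8033) + (95*(1/3 - 98))/(-15487)) - 25337) = sqrt((-24800*(-1/8033) + (95*(-293/3))*(-1/15487)) - 25337) = sqrt((24800/8033 - 27835/3*(-1/15487)) - 25337) = sqrt((24800/8033 + 27835/46461) - 25337) = sqrt(1375831355/373221213 - 25337) = sqrt(-9454930042426/373221213) = 11*I*sqrt(29163474869953497378)/373221213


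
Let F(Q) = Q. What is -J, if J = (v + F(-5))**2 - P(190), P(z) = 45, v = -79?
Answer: -7011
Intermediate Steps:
J = 7011 (J = (-79 - 5)**2 - 1*45 = (-84)**2 - 45 = 7056 - 45 = 7011)
-J = -1*7011 = -7011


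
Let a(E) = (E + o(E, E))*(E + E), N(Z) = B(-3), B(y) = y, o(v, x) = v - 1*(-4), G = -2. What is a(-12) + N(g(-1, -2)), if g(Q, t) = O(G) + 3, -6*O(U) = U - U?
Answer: 477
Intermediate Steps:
O(U) = 0 (O(U) = -(U - U)/6 = -⅙*0 = 0)
o(v, x) = 4 + v (o(v, x) = v + 4 = 4 + v)
g(Q, t) = 3 (g(Q, t) = 0 + 3 = 3)
N(Z) = -3
a(E) = 2*E*(4 + 2*E) (a(E) = (E + (4 + E))*(E + E) = (4 + 2*E)*(2*E) = 2*E*(4 + 2*E))
a(-12) + N(g(-1, -2)) = 4*(-12)*(2 - 12) - 3 = 4*(-12)*(-10) - 3 = 480 - 3 = 477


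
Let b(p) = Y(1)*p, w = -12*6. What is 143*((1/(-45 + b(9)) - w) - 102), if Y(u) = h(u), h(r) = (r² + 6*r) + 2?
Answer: -154297/36 ≈ -4286.0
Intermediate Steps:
w = -72
h(r) = 2 + r² + 6*r
Y(u) = 2 + u² + 6*u
b(p) = 9*p (b(p) = (2 + 1² + 6*1)*p = (2 + 1 + 6)*p = 9*p)
143*((1/(-45 + b(9)) - w) - 102) = 143*((1/(-45 + 9*9) - 1*(-72)) - 102) = 143*((1/(-45 + 81) + 72) - 102) = 143*((1/36 + 72) - 102) = 143*(2593/36 - 102) = 143*(-1079/36) = -154297/36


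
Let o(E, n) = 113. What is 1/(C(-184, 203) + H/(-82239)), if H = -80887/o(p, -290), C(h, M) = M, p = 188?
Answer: 9293007/1886561308 ≈ 0.0049259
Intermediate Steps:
H = -80887/113 ≈ -715.81
1/(C(-184, 203) + H/(-82239)) = 1/(203 - 80887/113/(-82239)) = 1/(203 - 80887/113*(-1/82239)) = 1/(203 + 80887/9293007) = 1/(1886561308/9293007) = 9293007/1886561308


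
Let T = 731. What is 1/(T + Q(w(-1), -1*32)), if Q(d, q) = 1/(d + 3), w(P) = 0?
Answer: 3/2194 ≈ 0.0013674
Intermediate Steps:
Q(d, q) = 1/(3 + d)
1/(T + Q(w(-1), -1*32)) = 1/(731 + 1/(3 + 0)) = 1/(731 + 1/3) = 1/(731 + ⅓) = 1/(2194/3) = 3/2194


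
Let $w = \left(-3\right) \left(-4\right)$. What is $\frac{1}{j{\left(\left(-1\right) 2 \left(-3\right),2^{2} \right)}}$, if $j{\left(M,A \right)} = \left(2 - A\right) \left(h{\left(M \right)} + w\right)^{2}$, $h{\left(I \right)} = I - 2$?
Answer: $- \frac{1}{512} \approx -0.0019531$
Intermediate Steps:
$h{\left(I \right)} = -2 + I$ ($h{\left(I \right)} = I - 2 = -2 + I$)
$w = 12$
$j{\left(M,A \right)} = \left(10 + M\right)^{2} \left(2 - A\right)$ ($j{\left(M,A \right)} = \left(2 - A\right) \left(\left(-2 + M\right) + 12\right)^{2} = \left(2 - A\right) \left(10 + M\right)^{2} = \left(10 + M\right)^{2} \left(2 - A\right)$)
$\frac{1}{j{\left(\left(-1\right) 2 \left(-3\right),2^{2} \right)}} = \frac{1}{\left(10 + \left(-1\right) 2 \left(-3\right)\right)^{2} \left(2 - 2^{2}\right)} = \frac{1}{\left(10 - -6\right)^{2} \left(2 - 4\right)} = \frac{1}{\left(10 + 6\right)^{2} \left(2 - 4\right)} = \frac{1}{16^{2} \left(-2\right)} = \frac{1}{256 \left(-2\right)} = \frac{1}{-512} = - \frac{1}{512}$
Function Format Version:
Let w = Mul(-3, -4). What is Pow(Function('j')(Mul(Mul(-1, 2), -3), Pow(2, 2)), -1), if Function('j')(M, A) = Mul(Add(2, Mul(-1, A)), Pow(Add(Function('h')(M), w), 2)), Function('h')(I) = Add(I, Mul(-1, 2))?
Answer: Rational(-1, 512) ≈ -0.0019531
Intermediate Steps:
Function('h')(I) = Add(-2, I) (Function('h')(I) = Add(I, -2) = Add(-2, I))
w = 12
Function('j')(M, A) = Mul(Pow(Add(10, M), 2), Add(2, Mul(-1, A))) (Function('j')(M, A) = Mul(Add(2, Mul(-1, A)), Pow(Add(Add(-2, M), 12), 2)) = Mul(Add(2, Mul(-1, A)), Pow(Add(10, M), 2)) = Mul(Pow(Add(10, M), 2), Add(2, Mul(-1, A))))
Pow(Function('j')(Mul(Mul(-1, 2), -3), Pow(2, 2)), -1) = Pow(Mul(Pow(Add(10, Mul(Mul(-1, 2), -3)), 2), Add(2, Mul(-1, Pow(2, 2)))), -1) = Pow(Mul(Pow(Add(10, Mul(-2, -3)), 2), Add(2, Mul(-1, 4))), -1) = Pow(Mul(Pow(Add(10, 6), 2), Add(2, -4)), -1) = Pow(Mul(Pow(16, 2), -2), -1) = Pow(Mul(256, -2), -1) = Pow(-512, -1) = Rational(-1, 512)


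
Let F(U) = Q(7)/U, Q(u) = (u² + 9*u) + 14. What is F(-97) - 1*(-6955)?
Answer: 674509/97 ≈ 6953.7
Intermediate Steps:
Q(u) = 14 + u² + 9*u
F(U) = 126/U (F(U) = (14 + 7² + 9*7)/U = (14 + 49 + 63)/U = 126/U)
F(-97) - 1*(-6955) = 126/(-97) - 1*(-6955) = 126*(-1/97) + 6955 = -126/97 + 6955 = 674509/97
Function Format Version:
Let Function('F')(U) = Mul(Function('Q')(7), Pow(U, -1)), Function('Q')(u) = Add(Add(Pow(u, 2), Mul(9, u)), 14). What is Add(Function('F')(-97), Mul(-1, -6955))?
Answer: Rational(674509, 97) ≈ 6953.7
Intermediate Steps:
Function('Q')(u) = Add(14, Pow(u, 2), Mul(9, u))
Function('F')(U) = Mul(126, Pow(U, -1)) (Function('F')(U) = Mul(Add(14, Pow(7, 2), Mul(9, 7)), Pow(U, -1)) = Mul(Add(14, 49, 63), Pow(U, -1)) = Mul(126, Pow(U, -1)))
Add(Function('F')(-97), Mul(-1, -6955)) = Add(Mul(126, Pow(-97, -1)), Mul(-1, -6955)) = Add(Mul(126, Rational(-1, 97)), 6955) = Add(Rational(-126, 97), 6955) = Rational(674509, 97)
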